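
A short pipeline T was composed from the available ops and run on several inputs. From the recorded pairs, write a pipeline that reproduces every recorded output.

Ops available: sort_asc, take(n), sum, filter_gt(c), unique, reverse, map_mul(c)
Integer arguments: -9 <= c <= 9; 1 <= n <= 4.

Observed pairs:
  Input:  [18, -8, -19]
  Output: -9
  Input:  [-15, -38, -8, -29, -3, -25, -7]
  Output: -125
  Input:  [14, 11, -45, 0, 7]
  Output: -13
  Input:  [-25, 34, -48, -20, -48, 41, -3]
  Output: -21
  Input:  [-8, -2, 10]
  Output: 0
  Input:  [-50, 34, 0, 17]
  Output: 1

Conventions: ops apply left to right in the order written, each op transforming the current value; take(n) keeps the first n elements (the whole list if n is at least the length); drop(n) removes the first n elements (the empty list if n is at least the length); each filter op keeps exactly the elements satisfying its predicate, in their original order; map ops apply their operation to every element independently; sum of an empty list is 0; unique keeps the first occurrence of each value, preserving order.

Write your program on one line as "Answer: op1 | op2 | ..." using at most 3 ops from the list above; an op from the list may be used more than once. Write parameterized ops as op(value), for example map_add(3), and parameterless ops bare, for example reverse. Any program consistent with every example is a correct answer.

unique | sort_asc | sum

Check, running the answer program on each example:
  [18, -8, -19] -> [18, -8, -19] -> [-19, -8, 18] -> -9
  [-15, -38, -8, -29, -3, -25, -7] -> [-15, -38, -8, -29, -3, -25, -7] -> [-38, -29, -25, -15, -8, -7, -3] -> -125
  [14, 11, -45, 0, 7] -> [14, 11, -45, 0, 7] -> [-45, 0, 7, 11, 14] -> -13
  [-25, 34, -48, -20, -48, 41, -3] -> [-25, 34, -48, -20, 41, -3] -> [-48, -25, -20, -3, 34, 41] -> -21
  [-8, -2, 10] -> [-8, -2, 10] -> [-8, -2, 10] -> 0
  [-50, 34, 0, 17] -> [-50, 34, 0, 17] -> [-50, 0, 17, 34] -> 1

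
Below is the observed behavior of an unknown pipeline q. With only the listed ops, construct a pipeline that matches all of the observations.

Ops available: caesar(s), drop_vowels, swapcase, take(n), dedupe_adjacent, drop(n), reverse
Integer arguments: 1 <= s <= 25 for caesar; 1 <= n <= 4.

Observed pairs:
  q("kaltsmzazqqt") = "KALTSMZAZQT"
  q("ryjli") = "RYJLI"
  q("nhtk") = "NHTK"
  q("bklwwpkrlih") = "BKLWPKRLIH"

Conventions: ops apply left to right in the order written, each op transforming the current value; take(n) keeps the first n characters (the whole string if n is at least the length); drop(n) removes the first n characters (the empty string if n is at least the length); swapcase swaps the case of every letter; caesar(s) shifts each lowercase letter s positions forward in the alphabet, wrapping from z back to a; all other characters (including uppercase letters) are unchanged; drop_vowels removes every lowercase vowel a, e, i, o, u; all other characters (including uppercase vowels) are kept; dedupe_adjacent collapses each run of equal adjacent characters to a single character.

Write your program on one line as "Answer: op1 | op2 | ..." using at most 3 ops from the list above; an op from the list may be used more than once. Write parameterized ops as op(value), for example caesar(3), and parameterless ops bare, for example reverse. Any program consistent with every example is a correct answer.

dedupe_adjacent | swapcase

Check, running the answer program on each example:
  "kaltsmzazqqt" -> "kaltsmzazqt" -> "KALTSMZAZQT"
  "ryjli" -> "ryjli" -> "RYJLI"
  "nhtk" -> "nhtk" -> "NHTK"
  "bklwwpkrlih" -> "bklwpkrlih" -> "BKLWPKRLIH"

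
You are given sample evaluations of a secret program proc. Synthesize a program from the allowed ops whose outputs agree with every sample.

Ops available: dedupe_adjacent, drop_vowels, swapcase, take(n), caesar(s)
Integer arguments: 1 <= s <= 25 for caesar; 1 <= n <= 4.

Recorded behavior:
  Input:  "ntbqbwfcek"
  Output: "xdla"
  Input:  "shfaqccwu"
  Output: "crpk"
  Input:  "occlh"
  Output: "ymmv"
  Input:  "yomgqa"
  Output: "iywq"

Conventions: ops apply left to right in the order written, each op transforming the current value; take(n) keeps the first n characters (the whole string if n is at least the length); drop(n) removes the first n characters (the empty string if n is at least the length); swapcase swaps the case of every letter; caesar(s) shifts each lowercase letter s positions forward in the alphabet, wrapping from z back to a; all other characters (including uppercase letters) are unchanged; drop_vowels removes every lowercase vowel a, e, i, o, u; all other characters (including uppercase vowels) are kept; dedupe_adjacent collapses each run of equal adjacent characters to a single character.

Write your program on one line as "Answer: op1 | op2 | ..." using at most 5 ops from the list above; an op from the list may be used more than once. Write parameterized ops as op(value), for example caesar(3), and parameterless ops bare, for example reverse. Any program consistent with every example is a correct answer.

caesar(8) | caesar(23) | take(4) | caesar(5)

Check, running the answer program on each example:
  "ntbqbwfcek" -> "vbjyjenkms" -> "sygvgbkhjp" -> "sygv" -> "xdla"
  "shfaqccwu" -> "apniykkec" -> "xmkfvhhbz" -> "xmkf" -> "crpk"
  "occlh" -> "wkktp" -> "thhqm" -> "thhq" -> "ymmv"
  "yomgqa" -> "gwuoyi" -> "dtrlvf" -> "dtrl" -> "iywq"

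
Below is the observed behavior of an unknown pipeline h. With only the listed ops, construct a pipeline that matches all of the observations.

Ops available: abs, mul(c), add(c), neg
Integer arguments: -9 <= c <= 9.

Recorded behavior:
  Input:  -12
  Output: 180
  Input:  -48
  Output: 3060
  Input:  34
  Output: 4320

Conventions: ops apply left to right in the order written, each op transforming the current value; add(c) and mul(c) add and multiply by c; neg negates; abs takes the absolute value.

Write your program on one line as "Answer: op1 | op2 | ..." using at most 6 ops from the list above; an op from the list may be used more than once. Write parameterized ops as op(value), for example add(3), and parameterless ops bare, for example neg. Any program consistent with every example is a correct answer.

add(7) | add(7) | mul(-6) | mul(-5) | mul(3) | abs

Check, running the answer program on each example:
  -12 -> -5 -> 2 -> -12 -> 60 -> 180 -> 180
  -48 -> -41 -> -34 -> 204 -> -1020 -> -3060 -> 3060
  34 -> 41 -> 48 -> -288 -> 1440 -> 4320 -> 4320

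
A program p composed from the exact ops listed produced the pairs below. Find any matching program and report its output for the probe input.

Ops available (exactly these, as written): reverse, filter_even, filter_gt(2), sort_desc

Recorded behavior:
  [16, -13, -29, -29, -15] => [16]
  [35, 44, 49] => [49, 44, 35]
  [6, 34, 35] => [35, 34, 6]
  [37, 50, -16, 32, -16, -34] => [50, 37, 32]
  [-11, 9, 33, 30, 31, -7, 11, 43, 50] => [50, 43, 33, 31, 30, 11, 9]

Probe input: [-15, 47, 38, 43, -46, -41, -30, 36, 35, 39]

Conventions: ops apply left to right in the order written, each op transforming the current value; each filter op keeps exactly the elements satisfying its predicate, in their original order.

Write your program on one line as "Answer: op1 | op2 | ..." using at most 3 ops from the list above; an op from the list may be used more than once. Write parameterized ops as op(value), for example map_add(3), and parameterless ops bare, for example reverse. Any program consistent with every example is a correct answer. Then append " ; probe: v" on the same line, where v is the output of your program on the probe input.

sort_desc | filter_gt(2) ; probe: [47, 43, 39, 38, 36, 35]

Check, running the answer program on each example:
  [16, -13, -29, -29, -15] -> [16, -13, -15, -29, -29] -> [16]
  [35, 44, 49] -> [49, 44, 35] -> [49, 44, 35]
  [6, 34, 35] -> [35, 34, 6] -> [35, 34, 6]
  [37, 50, -16, 32, -16, -34] -> [50, 37, 32, -16, -16, -34] -> [50, 37, 32]
  [-11, 9, 33, 30, 31, -7, 11, 43, 50] -> [50, 43, 33, 31, 30, 11, 9, -7, -11] -> [50, 43, 33, 31, 30, 11, 9]
  probe: [-15, 47, 38, 43, -46, -41, -30, 36, 35, 39] -> [47, 43, 39, 38, 36, 35, -15, -30, -41, -46] -> [47, 43, 39, 38, 36, 35]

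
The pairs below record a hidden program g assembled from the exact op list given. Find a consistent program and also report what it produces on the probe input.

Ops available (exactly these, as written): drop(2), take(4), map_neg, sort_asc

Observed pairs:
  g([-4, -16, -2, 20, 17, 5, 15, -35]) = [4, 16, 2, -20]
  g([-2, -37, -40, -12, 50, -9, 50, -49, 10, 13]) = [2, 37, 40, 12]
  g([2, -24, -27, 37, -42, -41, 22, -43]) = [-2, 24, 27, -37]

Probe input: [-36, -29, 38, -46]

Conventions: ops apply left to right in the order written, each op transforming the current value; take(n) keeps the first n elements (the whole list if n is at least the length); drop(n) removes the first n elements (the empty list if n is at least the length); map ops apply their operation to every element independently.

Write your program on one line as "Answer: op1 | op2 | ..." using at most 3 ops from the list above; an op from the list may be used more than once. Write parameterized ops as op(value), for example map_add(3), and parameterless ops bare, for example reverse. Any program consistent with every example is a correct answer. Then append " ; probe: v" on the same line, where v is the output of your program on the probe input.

map_neg | take(4) ; probe: [36, 29, -38, 46]

Check, running the answer program on each example:
  [-4, -16, -2, 20, 17, 5, 15, -35] -> [4, 16, 2, -20, -17, -5, -15, 35] -> [4, 16, 2, -20]
  [-2, -37, -40, -12, 50, -9, 50, -49, 10, 13] -> [2, 37, 40, 12, -50, 9, -50, 49, -10, -13] -> [2, 37, 40, 12]
  [2, -24, -27, 37, -42, -41, 22, -43] -> [-2, 24, 27, -37, 42, 41, -22, 43] -> [-2, 24, 27, -37]
  probe: [-36, -29, 38, -46] -> [36, 29, -38, 46] -> [36, 29, -38, 46]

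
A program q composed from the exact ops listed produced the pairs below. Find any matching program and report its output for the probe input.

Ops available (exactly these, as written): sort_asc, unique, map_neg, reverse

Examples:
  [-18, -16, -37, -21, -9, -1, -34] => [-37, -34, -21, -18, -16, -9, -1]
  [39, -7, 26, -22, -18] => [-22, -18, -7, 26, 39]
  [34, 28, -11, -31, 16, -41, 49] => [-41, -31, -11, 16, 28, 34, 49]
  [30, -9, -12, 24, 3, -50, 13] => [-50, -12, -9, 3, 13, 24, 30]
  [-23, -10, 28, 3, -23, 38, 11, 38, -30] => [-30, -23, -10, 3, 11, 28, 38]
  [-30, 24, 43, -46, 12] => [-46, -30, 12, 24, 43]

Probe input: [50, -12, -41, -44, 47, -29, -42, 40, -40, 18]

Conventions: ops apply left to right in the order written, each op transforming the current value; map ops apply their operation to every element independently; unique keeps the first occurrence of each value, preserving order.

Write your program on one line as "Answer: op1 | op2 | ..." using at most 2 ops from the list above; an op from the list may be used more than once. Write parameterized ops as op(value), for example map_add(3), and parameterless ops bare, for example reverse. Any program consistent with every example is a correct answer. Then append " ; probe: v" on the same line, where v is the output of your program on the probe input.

sort_asc | unique ; probe: [-44, -42, -41, -40, -29, -12, 18, 40, 47, 50]

Check, running the answer program on each example:
  [-18, -16, -37, -21, -9, -1, -34] -> [-37, -34, -21, -18, -16, -9, -1] -> [-37, -34, -21, -18, -16, -9, -1]
  [39, -7, 26, -22, -18] -> [-22, -18, -7, 26, 39] -> [-22, -18, -7, 26, 39]
  [34, 28, -11, -31, 16, -41, 49] -> [-41, -31, -11, 16, 28, 34, 49] -> [-41, -31, -11, 16, 28, 34, 49]
  [30, -9, -12, 24, 3, -50, 13] -> [-50, -12, -9, 3, 13, 24, 30] -> [-50, -12, -9, 3, 13, 24, 30]
  [-23, -10, 28, 3, -23, 38, 11, 38, -30] -> [-30, -23, -23, -10, 3, 11, 28, 38, 38] -> [-30, -23, -10, 3, 11, 28, 38]
  [-30, 24, 43, -46, 12] -> [-46, -30, 12, 24, 43] -> [-46, -30, 12, 24, 43]
  probe: [50, -12, -41, -44, 47, -29, -42, 40, -40, 18] -> [-44, -42, -41, -40, -29, -12, 18, 40, 47, 50] -> [-44, -42, -41, -40, -29, -12, 18, 40, 47, 50]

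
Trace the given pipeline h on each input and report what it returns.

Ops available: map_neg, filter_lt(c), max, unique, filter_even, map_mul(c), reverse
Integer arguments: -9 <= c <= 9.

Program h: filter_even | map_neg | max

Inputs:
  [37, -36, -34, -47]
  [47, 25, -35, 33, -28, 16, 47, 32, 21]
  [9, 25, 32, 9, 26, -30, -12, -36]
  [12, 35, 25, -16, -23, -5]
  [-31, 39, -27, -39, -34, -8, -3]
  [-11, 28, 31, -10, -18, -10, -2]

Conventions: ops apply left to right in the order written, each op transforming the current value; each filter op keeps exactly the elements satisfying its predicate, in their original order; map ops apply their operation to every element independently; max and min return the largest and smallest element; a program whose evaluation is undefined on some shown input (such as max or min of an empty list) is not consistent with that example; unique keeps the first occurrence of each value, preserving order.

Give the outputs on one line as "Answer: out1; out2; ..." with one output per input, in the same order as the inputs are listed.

Execution, op by op:
  [37, -36, -34, -47] -> [-36, -34] -> [36, 34] -> 36
  [47, 25, -35, 33, -28, 16, 47, 32, 21] -> [-28, 16, 32] -> [28, -16, -32] -> 28
  [9, 25, 32, 9, 26, -30, -12, -36] -> [32, 26, -30, -12, -36] -> [-32, -26, 30, 12, 36] -> 36
  [12, 35, 25, -16, -23, -5] -> [12, -16] -> [-12, 16] -> 16
  [-31, 39, -27, -39, -34, -8, -3] -> [-34, -8] -> [34, 8] -> 34
  [-11, 28, 31, -10, -18, -10, -2] -> [28, -10, -18, -10, -2] -> [-28, 10, 18, 10, 2] -> 18

36; 28; 36; 16; 34; 18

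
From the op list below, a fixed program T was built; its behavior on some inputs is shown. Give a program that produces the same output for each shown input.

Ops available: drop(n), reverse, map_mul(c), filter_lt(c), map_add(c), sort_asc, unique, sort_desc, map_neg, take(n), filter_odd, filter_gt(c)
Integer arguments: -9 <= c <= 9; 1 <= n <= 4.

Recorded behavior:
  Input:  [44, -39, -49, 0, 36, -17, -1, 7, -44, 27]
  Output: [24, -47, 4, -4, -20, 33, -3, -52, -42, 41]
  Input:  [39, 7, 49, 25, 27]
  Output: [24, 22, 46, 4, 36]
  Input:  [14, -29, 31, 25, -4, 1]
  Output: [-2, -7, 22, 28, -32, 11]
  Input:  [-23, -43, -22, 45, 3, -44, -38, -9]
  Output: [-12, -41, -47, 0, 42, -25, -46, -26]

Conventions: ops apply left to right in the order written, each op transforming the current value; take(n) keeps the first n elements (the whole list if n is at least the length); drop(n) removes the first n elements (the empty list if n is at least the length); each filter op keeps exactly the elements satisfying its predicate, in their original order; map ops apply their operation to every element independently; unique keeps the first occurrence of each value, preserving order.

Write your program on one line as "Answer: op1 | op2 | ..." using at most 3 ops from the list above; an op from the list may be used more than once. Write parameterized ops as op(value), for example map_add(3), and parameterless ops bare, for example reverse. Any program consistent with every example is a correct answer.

reverse | map_add(-3)

Check, running the answer program on each example:
  [44, -39, -49, 0, 36, -17, -1, 7, -44, 27] -> [27, -44, 7, -1, -17, 36, 0, -49, -39, 44] -> [24, -47, 4, -4, -20, 33, -3, -52, -42, 41]
  [39, 7, 49, 25, 27] -> [27, 25, 49, 7, 39] -> [24, 22, 46, 4, 36]
  [14, -29, 31, 25, -4, 1] -> [1, -4, 25, 31, -29, 14] -> [-2, -7, 22, 28, -32, 11]
  [-23, -43, -22, 45, 3, -44, -38, -9] -> [-9, -38, -44, 3, 45, -22, -43, -23] -> [-12, -41, -47, 0, 42, -25, -46, -26]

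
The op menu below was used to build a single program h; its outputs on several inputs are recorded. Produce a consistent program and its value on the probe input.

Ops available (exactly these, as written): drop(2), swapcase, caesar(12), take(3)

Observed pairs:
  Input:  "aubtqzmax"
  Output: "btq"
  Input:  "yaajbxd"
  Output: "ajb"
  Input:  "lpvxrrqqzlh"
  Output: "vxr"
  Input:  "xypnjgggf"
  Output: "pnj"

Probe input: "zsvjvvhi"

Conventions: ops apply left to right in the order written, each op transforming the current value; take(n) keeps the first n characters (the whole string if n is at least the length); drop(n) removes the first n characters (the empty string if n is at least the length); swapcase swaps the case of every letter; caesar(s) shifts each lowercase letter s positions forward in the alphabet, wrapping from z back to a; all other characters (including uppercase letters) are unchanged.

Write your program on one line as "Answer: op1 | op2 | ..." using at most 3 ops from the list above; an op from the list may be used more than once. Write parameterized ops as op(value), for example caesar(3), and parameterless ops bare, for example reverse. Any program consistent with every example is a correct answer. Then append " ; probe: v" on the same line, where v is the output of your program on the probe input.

drop(2) | take(3) ; probe: "vjv"

Check, running the answer program on each example:
  "aubtqzmax" -> "btqzmax" -> "btq"
  "yaajbxd" -> "ajbxd" -> "ajb"
  "lpvxrrqqzlh" -> "vxrrqqzlh" -> "vxr"
  "xypnjgggf" -> "pnjgggf" -> "pnj"
  probe: "zsvjvvhi" -> "vjvvhi" -> "vjv"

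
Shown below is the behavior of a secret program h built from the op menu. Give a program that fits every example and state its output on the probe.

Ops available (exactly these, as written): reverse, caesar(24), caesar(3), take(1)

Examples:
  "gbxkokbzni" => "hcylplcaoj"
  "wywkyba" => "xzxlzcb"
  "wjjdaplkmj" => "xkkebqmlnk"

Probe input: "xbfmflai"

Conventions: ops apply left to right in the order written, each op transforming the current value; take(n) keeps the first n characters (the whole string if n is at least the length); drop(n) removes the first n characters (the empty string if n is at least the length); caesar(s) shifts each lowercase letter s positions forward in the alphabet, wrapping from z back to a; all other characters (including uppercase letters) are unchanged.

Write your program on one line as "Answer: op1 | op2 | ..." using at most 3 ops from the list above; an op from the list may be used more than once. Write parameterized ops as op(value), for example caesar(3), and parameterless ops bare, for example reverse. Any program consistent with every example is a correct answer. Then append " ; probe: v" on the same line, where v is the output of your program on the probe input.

caesar(3) | caesar(24) ; probe: "ycgngmbj"

Check, running the answer program on each example:
  "gbxkokbzni" -> "jeanrnecql" -> "hcylplcaoj"
  "wywkyba" -> "zbznbed" -> "xzxlzcb"
  "wjjdaplkmj" -> "zmmgdsonpm" -> "xkkebqmlnk"
  probe: "xbfmflai" -> "aeipiodl" -> "ycgngmbj"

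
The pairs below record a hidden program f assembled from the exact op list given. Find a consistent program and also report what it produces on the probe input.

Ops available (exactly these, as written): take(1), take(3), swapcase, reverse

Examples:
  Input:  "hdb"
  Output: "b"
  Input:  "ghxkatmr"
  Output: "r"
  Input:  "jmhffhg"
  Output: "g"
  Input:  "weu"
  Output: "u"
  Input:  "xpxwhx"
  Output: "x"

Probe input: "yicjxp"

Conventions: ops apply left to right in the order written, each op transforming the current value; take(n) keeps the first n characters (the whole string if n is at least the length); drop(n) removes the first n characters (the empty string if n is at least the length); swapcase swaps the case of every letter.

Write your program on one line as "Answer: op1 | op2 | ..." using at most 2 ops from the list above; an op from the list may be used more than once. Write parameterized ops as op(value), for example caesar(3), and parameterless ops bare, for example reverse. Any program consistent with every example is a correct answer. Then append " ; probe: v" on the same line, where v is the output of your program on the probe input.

reverse | take(1) ; probe: "p"

Check, running the answer program on each example:
  "hdb" -> "bdh" -> "b"
  "ghxkatmr" -> "rmtakxhg" -> "r"
  "jmhffhg" -> "ghffhmj" -> "g"
  "weu" -> "uew" -> "u"
  "xpxwhx" -> "xhwxpx" -> "x"
  probe: "yicjxp" -> "pxjciy" -> "p"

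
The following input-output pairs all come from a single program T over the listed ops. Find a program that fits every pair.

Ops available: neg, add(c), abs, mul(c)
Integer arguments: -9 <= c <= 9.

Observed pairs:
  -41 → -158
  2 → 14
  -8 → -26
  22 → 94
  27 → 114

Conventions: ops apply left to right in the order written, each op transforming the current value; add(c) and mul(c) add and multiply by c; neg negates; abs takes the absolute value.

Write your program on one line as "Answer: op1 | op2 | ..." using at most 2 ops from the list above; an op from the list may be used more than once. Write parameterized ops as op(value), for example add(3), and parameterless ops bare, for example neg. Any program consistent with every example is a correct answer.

mul(4) | add(6)

Check, running the answer program on each example:
  -41 -> -164 -> -158
  2 -> 8 -> 14
  -8 -> -32 -> -26
  22 -> 88 -> 94
  27 -> 108 -> 114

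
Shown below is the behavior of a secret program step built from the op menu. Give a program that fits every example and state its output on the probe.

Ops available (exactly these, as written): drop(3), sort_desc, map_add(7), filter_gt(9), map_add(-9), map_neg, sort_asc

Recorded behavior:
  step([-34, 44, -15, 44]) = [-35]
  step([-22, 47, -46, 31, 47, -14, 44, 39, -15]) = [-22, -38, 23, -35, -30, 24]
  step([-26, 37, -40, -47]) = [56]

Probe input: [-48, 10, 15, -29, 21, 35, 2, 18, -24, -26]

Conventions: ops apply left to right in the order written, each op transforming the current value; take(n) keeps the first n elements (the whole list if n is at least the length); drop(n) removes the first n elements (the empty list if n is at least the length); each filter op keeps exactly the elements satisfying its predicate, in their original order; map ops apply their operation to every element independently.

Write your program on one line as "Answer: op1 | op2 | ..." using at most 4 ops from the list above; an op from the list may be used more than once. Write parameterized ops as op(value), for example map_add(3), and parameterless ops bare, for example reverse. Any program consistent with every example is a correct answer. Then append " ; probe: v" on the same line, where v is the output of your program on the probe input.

map_add(-9) | map_neg | drop(3) ; probe: [38, -12, -26, 7, -9, 33, 35]

Check, running the answer program on each example:
  [-34, 44, -15, 44] -> [-43, 35, -24, 35] -> [43, -35, 24, -35] -> [-35]
  [-22, 47, -46, 31, 47, -14, 44, 39, -15] -> [-31, 38, -55, 22, 38, -23, 35, 30, -24] -> [31, -38, 55, -22, -38, 23, -35, -30, 24] -> [-22, -38, 23, -35, -30, 24]
  [-26, 37, -40, -47] -> [-35, 28, -49, -56] -> [35, -28, 49, 56] -> [56]
  probe: [-48, 10, 15, -29, 21, 35, 2, 18, -24, -26] -> [-57, 1, 6, -38, 12, 26, -7, 9, -33, -35] -> [57, -1, -6, 38, -12, -26, 7, -9, 33, 35] -> [38, -12, -26, 7, -9, 33, 35]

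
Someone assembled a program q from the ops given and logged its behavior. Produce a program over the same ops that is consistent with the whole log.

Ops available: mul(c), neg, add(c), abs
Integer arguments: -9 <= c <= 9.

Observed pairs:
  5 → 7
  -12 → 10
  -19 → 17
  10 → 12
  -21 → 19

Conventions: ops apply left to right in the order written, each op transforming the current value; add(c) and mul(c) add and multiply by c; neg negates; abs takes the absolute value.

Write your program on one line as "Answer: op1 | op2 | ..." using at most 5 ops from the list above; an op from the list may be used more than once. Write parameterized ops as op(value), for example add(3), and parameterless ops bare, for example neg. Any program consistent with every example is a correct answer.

add(6) | add(-8) | neg | add(-4) | abs

Check, running the answer program on each example:
  5 -> 11 -> 3 -> -3 -> -7 -> 7
  -12 -> -6 -> -14 -> 14 -> 10 -> 10
  -19 -> -13 -> -21 -> 21 -> 17 -> 17
  10 -> 16 -> 8 -> -8 -> -12 -> 12
  -21 -> -15 -> -23 -> 23 -> 19 -> 19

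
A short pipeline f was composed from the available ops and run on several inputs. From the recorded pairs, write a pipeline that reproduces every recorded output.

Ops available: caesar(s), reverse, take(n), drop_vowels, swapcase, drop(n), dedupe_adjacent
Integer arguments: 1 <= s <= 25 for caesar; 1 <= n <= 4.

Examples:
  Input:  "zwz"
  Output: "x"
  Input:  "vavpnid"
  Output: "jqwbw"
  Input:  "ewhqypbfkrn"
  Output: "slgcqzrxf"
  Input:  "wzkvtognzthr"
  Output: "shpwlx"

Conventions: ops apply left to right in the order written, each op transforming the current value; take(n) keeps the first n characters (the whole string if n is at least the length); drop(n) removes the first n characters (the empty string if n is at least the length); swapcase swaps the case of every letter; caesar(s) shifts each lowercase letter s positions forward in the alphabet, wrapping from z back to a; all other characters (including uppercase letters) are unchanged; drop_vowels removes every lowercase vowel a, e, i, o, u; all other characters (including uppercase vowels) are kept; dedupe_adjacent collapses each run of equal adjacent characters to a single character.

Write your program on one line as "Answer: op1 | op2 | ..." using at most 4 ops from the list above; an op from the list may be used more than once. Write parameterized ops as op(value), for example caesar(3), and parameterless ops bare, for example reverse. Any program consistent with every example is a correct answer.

reverse | caesar(1) | drop_vowels

Check, running the answer program on each example:
  "zwz" -> "zwz" -> "axa" -> "x"
  "vavpnid" -> "dinpvav" -> "ejoqwbw" -> "jqwbw"
  "ewhqypbfkrn" -> "nrkfbpyqhwe" -> "oslgcqzrixf" -> "slgcqzrxf"
  "wzkvtognzthr" -> "rhtzngotvkzw" -> "siuaohpuwlax" -> "shpwlx"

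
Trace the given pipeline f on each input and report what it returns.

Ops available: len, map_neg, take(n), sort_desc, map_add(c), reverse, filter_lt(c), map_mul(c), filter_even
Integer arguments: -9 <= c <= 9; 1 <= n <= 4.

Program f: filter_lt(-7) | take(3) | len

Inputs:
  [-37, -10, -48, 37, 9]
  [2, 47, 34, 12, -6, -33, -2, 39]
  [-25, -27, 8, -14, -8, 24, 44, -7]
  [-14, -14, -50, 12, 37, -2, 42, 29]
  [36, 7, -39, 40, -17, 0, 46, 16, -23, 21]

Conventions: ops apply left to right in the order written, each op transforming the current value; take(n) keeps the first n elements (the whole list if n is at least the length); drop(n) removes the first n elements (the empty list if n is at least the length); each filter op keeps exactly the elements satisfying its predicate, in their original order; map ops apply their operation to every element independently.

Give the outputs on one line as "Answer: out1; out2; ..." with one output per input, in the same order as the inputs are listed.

Execution, op by op:
  [-37, -10, -48, 37, 9] -> [-37, -10, -48] -> [-37, -10, -48] -> 3
  [2, 47, 34, 12, -6, -33, -2, 39] -> [-33] -> [-33] -> 1
  [-25, -27, 8, -14, -8, 24, 44, -7] -> [-25, -27, -14, -8] -> [-25, -27, -14] -> 3
  [-14, -14, -50, 12, 37, -2, 42, 29] -> [-14, -14, -50] -> [-14, -14, -50] -> 3
  [36, 7, -39, 40, -17, 0, 46, 16, -23, 21] -> [-39, -17, -23] -> [-39, -17, -23] -> 3

3; 1; 3; 3; 3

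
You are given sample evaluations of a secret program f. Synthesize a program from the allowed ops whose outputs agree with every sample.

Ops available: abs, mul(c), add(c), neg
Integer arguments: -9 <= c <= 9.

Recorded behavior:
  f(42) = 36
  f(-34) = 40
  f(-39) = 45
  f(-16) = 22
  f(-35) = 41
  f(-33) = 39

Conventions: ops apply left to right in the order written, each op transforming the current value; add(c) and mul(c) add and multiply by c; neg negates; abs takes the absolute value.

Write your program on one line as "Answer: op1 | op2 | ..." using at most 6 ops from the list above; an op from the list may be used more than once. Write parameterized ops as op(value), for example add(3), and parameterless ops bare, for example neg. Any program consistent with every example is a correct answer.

add(-8) | add(-7) | add(5) | add(4) | abs

Check, running the answer program on each example:
  42 -> 34 -> 27 -> 32 -> 36 -> 36
  -34 -> -42 -> -49 -> -44 -> -40 -> 40
  -39 -> -47 -> -54 -> -49 -> -45 -> 45
  -16 -> -24 -> -31 -> -26 -> -22 -> 22
  -35 -> -43 -> -50 -> -45 -> -41 -> 41
  -33 -> -41 -> -48 -> -43 -> -39 -> 39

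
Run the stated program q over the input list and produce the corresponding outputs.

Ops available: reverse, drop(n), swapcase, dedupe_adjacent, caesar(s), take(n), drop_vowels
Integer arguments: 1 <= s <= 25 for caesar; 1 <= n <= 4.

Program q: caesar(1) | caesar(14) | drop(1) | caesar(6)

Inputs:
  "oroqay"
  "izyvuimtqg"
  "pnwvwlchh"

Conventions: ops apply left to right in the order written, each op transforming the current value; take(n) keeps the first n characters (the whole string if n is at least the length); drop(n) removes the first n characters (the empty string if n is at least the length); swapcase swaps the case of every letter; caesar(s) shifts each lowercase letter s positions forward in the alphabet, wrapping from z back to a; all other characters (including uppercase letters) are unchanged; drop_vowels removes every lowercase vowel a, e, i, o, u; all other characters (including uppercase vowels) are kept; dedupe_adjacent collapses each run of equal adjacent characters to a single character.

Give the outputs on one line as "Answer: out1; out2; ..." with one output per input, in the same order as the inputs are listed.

Execution, op by op:
  "oroqay" -> "psprbz" -> "dgdfpn" -> "gdfpn" -> "mjlvt"
  "izyvuimtqg" -> "jazwvjnurh" -> "xonkjxbifv" -> "onkjxbifv" -> "utqpdholb"
  "pnwvwlchh" -> "qoxwxmdii" -> "eclklarww" -> "clklarww" -> "irqrgxcc"

"mjlvt"; "utqpdholb"; "irqrgxcc"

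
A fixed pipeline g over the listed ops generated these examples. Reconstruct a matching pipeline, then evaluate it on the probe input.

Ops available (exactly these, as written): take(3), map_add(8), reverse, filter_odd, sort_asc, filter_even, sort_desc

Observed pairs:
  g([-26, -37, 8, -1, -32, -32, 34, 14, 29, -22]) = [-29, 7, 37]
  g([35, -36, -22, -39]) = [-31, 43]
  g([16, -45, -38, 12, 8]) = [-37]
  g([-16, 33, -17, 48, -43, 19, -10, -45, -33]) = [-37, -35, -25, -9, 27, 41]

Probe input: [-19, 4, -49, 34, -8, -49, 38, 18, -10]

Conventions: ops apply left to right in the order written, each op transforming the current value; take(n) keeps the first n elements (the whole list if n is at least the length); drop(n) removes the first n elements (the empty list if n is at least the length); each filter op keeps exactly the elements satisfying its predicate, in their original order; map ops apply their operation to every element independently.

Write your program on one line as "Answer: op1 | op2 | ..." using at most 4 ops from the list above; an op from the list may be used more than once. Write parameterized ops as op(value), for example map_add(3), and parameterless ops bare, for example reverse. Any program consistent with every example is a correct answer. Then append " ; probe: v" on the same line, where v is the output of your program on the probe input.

map_add(8) | sort_asc | filter_odd ; probe: [-41, -41, -11]

Check, running the answer program on each example:
  [-26, -37, 8, -1, -32, -32, 34, 14, 29, -22] -> [-18, -29, 16, 7, -24, -24, 42, 22, 37, -14] -> [-29, -24, -24, -18, -14, 7, 16, 22, 37, 42] -> [-29, 7, 37]
  [35, -36, -22, -39] -> [43, -28, -14, -31] -> [-31, -28, -14, 43] -> [-31, 43]
  [16, -45, -38, 12, 8] -> [24, -37, -30, 20, 16] -> [-37, -30, 16, 20, 24] -> [-37]
  [-16, 33, -17, 48, -43, 19, -10, -45, -33] -> [-8, 41, -9, 56, -35, 27, -2, -37, -25] -> [-37, -35, -25, -9, -8, -2, 27, 41, 56] -> [-37, -35, -25, -9, 27, 41]
  probe: [-19, 4, -49, 34, -8, -49, 38, 18, -10] -> [-11, 12, -41, 42, 0, -41, 46, 26, -2] -> [-41, -41, -11, -2, 0, 12, 26, 42, 46] -> [-41, -41, -11]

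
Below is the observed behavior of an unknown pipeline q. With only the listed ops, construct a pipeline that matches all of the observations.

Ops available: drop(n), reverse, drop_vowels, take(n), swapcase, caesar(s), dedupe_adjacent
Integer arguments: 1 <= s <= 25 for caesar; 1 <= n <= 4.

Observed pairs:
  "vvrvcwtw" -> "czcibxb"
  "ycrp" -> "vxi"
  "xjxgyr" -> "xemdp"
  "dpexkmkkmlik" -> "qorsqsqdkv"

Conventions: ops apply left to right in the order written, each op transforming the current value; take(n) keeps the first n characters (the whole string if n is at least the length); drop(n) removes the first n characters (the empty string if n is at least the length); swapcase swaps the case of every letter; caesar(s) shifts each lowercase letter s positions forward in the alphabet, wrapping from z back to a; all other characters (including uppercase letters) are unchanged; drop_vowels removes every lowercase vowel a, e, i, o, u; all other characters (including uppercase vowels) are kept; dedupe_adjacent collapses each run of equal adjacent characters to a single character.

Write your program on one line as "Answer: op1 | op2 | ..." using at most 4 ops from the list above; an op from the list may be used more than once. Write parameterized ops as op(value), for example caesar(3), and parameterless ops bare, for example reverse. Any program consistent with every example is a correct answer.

drop(1) | reverse | dedupe_adjacent | caesar(6)

Check, running the answer program on each example:
  "vvrvcwtw" -> "vrvcwtw" -> "wtwcvrv" -> "wtwcvrv" -> "czcibxb"
  "ycrp" -> "crp" -> "prc" -> "prc" -> "vxi"
  "xjxgyr" -> "jxgyr" -> "rygxj" -> "rygxj" -> "xemdp"
  "dpexkmkkmlik" -> "pexkmkkmlik" -> "kilmkkmkxep" -> "kilmkmkxep" -> "qorsqsqdkv"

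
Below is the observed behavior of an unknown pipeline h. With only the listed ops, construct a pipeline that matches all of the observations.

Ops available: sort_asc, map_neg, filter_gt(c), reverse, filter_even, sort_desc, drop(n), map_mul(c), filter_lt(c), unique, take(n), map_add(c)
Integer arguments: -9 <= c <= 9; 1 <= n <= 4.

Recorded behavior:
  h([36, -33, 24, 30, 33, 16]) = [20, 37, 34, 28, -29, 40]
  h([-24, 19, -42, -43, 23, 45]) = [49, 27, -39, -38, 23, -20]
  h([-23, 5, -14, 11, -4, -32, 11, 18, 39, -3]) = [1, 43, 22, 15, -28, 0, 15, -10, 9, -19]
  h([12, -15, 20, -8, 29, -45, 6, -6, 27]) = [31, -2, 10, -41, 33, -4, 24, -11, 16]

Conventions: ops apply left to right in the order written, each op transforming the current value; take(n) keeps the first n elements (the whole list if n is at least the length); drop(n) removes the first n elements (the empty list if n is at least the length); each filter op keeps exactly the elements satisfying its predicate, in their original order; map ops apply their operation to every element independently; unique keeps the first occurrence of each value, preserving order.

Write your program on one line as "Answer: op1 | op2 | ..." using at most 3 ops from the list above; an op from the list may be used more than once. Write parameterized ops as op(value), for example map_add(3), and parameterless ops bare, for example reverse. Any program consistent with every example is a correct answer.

map_add(4) | reverse

Check, running the answer program on each example:
  [36, -33, 24, 30, 33, 16] -> [40, -29, 28, 34, 37, 20] -> [20, 37, 34, 28, -29, 40]
  [-24, 19, -42, -43, 23, 45] -> [-20, 23, -38, -39, 27, 49] -> [49, 27, -39, -38, 23, -20]
  [-23, 5, -14, 11, -4, -32, 11, 18, 39, -3] -> [-19, 9, -10, 15, 0, -28, 15, 22, 43, 1] -> [1, 43, 22, 15, -28, 0, 15, -10, 9, -19]
  [12, -15, 20, -8, 29, -45, 6, -6, 27] -> [16, -11, 24, -4, 33, -41, 10, -2, 31] -> [31, -2, 10, -41, 33, -4, 24, -11, 16]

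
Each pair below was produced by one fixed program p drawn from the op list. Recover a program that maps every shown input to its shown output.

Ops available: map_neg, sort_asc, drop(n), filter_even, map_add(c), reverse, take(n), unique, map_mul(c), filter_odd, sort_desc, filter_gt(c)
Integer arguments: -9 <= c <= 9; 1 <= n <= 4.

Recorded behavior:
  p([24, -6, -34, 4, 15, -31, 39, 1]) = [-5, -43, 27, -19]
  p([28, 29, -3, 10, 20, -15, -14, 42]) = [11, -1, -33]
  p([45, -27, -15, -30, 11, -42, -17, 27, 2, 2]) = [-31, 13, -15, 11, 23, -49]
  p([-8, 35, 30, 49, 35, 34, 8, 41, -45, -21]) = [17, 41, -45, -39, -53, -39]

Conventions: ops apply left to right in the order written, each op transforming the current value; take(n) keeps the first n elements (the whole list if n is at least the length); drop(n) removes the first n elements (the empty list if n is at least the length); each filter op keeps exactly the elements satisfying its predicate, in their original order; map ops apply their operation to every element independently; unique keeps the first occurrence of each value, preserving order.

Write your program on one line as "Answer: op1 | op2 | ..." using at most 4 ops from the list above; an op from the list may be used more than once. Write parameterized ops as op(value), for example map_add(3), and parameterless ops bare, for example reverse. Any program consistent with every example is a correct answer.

map_add(4) | reverse | map_neg | filter_odd

Check, running the answer program on each example:
  [24, -6, -34, 4, 15, -31, 39, 1] -> [28, -2, -30, 8, 19, -27, 43, 5] -> [5, 43, -27, 19, 8, -30, -2, 28] -> [-5, -43, 27, -19, -8, 30, 2, -28] -> [-5, -43, 27, -19]
  [28, 29, -3, 10, 20, -15, -14, 42] -> [32, 33, 1, 14, 24, -11, -10, 46] -> [46, -10, -11, 24, 14, 1, 33, 32] -> [-46, 10, 11, -24, -14, -1, -33, -32] -> [11, -1, -33]
  [45, -27, -15, -30, 11, -42, -17, 27, 2, 2] -> [49, -23, -11, -26, 15, -38, -13, 31, 6, 6] -> [6, 6, 31, -13, -38, 15, -26, -11, -23, 49] -> [-6, -6, -31, 13, 38, -15, 26, 11, 23, -49] -> [-31, 13, -15, 11, 23, -49]
  [-8, 35, 30, 49, 35, 34, 8, 41, -45, -21] -> [-4, 39, 34, 53, 39, 38, 12, 45, -41, -17] -> [-17, -41, 45, 12, 38, 39, 53, 34, 39, -4] -> [17, 41, -45, -12, -38, -39, -53, -34, -39, 4] -> [17, 41, -45, -39, -53, -39]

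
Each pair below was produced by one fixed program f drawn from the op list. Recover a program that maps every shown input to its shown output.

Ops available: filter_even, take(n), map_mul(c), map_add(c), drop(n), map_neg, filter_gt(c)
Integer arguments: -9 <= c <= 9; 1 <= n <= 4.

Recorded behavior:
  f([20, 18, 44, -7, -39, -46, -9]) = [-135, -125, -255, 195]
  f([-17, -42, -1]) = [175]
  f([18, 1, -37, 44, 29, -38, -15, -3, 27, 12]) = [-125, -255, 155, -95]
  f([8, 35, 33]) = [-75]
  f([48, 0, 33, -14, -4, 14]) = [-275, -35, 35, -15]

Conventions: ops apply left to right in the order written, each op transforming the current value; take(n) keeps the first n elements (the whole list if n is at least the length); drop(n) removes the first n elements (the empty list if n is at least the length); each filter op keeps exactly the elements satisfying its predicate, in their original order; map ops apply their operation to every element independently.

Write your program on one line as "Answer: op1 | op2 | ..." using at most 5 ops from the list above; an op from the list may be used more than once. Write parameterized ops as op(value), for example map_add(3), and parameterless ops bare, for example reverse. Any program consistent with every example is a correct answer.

filter_even | map_neg | take(4) | map_add(-7) | map_mul(5)

Check, running the answer program on each example:
  [20, 18, 44, -7, -39, -46, -9] -> [20, 18, 44, -46] -> [-20, -18, -44, 46] -> [-20, -18, -44, 46] -> [-27, -25, -51, 39] -> [-135, -125, -255, 195]
  [-17, -42, -1] -> [-42] -> [42] -> [42] -> [35] -> [175]
  [18, 1, -37, 44, 29, -38, -15, -3, 27, 12] -> [18, 44, -38, 12] -> [-18, -44, 38, -12] -> [-18, -44, 38, -12] -> [-25, -51, 31, -19] -> [-125, -255, 155, -95]
  [8, 35, 33] -> [8] -> [-8] -> [-8] -> [-15] -> [-75]
  [48, 0, 33, -14, -4, 14] -> [48, 0, -14, -4, 14] -> [-48, 0, 14, 4, -14] -> [-48, 0, 14, 4] -> [-55, -7, 7, -3] -> [-275, -35, 35, -15]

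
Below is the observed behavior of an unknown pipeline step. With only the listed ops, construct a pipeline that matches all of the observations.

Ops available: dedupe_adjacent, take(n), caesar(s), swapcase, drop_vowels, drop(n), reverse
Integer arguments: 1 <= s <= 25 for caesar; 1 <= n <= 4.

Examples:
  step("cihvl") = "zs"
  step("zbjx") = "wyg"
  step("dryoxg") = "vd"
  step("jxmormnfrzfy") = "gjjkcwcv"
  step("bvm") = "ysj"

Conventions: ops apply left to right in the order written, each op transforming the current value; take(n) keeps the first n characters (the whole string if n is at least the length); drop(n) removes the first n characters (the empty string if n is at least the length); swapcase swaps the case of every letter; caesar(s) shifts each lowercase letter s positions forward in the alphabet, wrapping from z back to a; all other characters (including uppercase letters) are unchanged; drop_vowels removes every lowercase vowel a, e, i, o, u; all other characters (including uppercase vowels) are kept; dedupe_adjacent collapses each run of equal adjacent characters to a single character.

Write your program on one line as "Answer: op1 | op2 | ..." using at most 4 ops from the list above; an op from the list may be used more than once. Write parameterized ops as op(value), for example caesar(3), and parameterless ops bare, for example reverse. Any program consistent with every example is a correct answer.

drop_vowels | caesar(23) | drop_vowels

Check, running the answer program on each example:
  "cihvl" -> "chvl" -> "zesi" -> "zs"
  "zbjx" -> "zbjx" -> "wygu" -> "wyg"
  "dryoxg" -> "dryxg" -> "aovud" -> "vd"
  "jxmormnfrzfy" -> "jxmrmnfrzfy" -> "gujojkcowcv" -> "gjjkcwcv"
  "bvm" -> "bvm" -> "ysj" -> "ysj"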